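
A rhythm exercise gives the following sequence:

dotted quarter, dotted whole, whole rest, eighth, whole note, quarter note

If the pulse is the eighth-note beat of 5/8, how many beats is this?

34

One eighth-note beat = 2 sixteenth notes.
Each duration in sixteenth notes: dotted quarter = 6; dotted whole = 24; whole rest = 16; eighth = 2; whole note = 16; quarter note = 4.
Total: 6 + 24 + 16 + 2 + 16 + 4 = 68.
68 ÷ 2 = 34 beats.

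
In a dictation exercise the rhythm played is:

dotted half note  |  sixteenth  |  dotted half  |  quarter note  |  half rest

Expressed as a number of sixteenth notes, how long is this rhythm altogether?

Express everything in sixteenth notes: dotted half note = 12; sixteenth = 1; dotted half = 12; quarter note = 4; half rest = 8.
Altogether 12 + 1 + 12 + 4 + 8 = 37 sixteenth notes.

37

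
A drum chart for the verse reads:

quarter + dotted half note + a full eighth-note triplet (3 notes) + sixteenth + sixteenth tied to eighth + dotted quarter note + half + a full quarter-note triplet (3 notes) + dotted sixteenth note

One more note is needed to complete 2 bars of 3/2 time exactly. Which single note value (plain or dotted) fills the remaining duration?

2 bars of 3/2 = 96 thirty-second notes.
In thirty-second notes: quarter = 8; dotted half note = 24; a full eighth-note triplet (3 notes) (three triplet eighths span one quarter) = 8; sixteenth = 2; sixteenth tied to eighth (sixteenth + eighth) = 6; dotted quarter note = 12; half = 16; a full quarter-note triplet (3 notes) (three triplet quarters span one half) = 16; dotted sixteenth note = 3.
Total: 8 + 24 + 8 + 2 + 6 + 12 + 16 + 16 + 3 = 95.
Remaining: 96 − 95 = 1 thirty-second note, which is a thirty-second note.

thirty-second note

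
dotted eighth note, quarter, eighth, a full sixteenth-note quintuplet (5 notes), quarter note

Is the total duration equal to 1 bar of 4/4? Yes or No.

One bar of 4/4 = 16 sixteenth notes.
Express everything in sixteenth notes: dotted eighth note = 3; quarter = 4; eighth = 2; a full sixteenth-note quintuplet (5 notes) (five quintuplet sixteenths span one quarter) = 4; quarter note = 4.
Adding: 3 + 4 + 2 + 4 + 4 = 17.
17 exceeds 16, so the answer is No.

No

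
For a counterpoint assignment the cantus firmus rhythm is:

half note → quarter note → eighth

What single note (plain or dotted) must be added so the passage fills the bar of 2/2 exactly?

eighth note

The bar of 2/2 = 8 eighth notes.
In eighth notes: half note = 4; quarter note = 2; eighth = 1.
Adding: 4 + 2 + 1 = 7.
Remaining: 8 − 7 = 1 eighth note, which is a eighth note.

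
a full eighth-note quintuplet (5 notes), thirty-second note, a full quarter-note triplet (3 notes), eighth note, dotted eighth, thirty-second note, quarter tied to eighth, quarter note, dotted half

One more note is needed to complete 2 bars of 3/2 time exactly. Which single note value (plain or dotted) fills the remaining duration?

2 bars of 3/2 = 96 thirty-second notes.
Express everything in thirty-second notes: a full eighth-note quintuplet (5 notes) (five quintuplet eighths span one half) = 16; thirty-second note = 1; a full quarter-note triplet (3 notes) (three triplet quarters span one half) = 16; eighth note = 4; dotted eighth = 6; thirty-second note = 1; quarter tied to eighth (quarter + eighth) = 12; quarter note = 8; dotted half = 24.
Total: 16 + 1 + 16 + 4 + 6 + 1 + 12 + 8 + 24 = 88.
Remaining: 96 − 88 = 8 thirty-second notes, which is a quarter note.

quarter note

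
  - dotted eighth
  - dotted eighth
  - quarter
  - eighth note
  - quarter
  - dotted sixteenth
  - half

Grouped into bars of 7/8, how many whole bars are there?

One bar of 7/8 = 28 thirty-second notes.
In thirty-second notes: dotted eighth = 6; dotted eighth = 6; quarter = 8; eighth note = 4; quarter = 8; dotted sixteenth = 3; half = 16.
Sum: 6 + 6 + 8 + 4 + 8 + 3 + 16 = 51.
51 ÷ 28 = 1 complete bar with 23 left over.

1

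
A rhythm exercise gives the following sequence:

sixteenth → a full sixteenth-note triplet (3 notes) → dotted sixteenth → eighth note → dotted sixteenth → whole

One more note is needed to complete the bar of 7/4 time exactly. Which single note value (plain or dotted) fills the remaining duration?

The bar of 7/4 = 56 thirty-second notes.
Convert each value to thirty-second notes: sixteenth = 2; a full sixteenth-note triplet (3 notes) (three triplet sixteenths span one eighth) = 4; dotted sixteenth = 3; eighth note = 4; dotted sixteenth = 3; whole = 32.
Total: 2 + 4 + 3 + 4 + 3 + 32 = 48.
Remaining: 56 − 48 = 8 thirty-second notes, which is a quarter note.

quarter note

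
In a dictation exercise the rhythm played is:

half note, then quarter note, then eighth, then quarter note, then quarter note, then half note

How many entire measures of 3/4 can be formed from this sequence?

One bar of 3/4 = 6 eighth notes.
Express everything in eighth notes: half note = 4; quarter note = 2; eighth = 1; quarter note = 2; quarter note = 2; half note = 4.
Total: 4 + 2 + 1 + 2 + 2 + 4 = 15.
15 ÷ 6 = 2 complete bars with 3 left over.

2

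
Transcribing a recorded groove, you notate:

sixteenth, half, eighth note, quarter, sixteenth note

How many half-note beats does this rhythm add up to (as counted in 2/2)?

2

One half-note beat = 8 sixteenth notes.
Each duration in sixteenth notes: sixteenth = 1; half = 8; eighth note = 2; quarter = 4; sixteenth note = 1.
Altogether 1 + 8 + 2 + 4 + 1 = 16.
16 ÷ 8 = 2 beats.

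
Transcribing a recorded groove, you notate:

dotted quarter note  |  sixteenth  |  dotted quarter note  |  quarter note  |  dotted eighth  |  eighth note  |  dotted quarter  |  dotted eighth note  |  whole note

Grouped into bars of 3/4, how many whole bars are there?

3

One bar of 3/4 = 12 sixteenth notes.
In sixteenth notes: dotted quarter note = 6; sixteenth = 1; dotted quarter note = 6; quarter note = 4; dotted eighth = 3; eighth note = 2; dotted quarter = 6; dotted eighth note = 3; whole note = 16.
Total: 6 + 1 + 6 + 4 + 3 + 2 + 6 + 3 + 16 = 47.
47 ÷ 12 = 3 complete bars with 11 left over.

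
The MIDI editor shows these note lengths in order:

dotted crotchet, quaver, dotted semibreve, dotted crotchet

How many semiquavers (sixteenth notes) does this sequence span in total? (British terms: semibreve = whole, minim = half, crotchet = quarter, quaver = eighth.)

Express everything in sixteenth notes: dotted crotchet = 6; quaver = 2; dotted semibreve = 24; dotted crotchet = 6.
Altogether 6 + 2 + 24 + 6 = 38 sixteenth notes.

38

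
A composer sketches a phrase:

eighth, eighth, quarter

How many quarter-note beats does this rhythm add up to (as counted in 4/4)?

One quarter-note beat = 2 eighth notes.
Working in eighth notes: eighth = 1; eighth = 1; quarter = 2.
Altogether 1 + 1 + 2 = 4.
4 ÷ 2 = 2 beats.

2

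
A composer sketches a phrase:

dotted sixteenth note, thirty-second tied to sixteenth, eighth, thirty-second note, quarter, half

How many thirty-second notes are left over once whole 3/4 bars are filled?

11

One bar of 3/4 = 24 thirty-second notes.
In thirty-second notes: dotted sixteenth note = 3; thirty-second tied to sixteenth (thirty-second + sixteenth) = 3; eighth = 4; thirty-second note = 1; quarter = 8; half = 16.
Adding: 3 + 3 + 4 + 1 + 8 + 16 = 35.
35 ÷ 24 = 1 complete bar with 11 thirty-second notes remaining.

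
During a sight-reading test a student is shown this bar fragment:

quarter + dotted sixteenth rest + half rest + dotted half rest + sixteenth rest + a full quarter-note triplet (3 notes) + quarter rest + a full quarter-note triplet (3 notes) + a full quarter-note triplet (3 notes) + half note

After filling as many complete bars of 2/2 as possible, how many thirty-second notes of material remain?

29

One bar of 2/2 = 32 thirty-second notes.
In thirty-second notes: quarter = 8; dotted sixteenth rest = 3; half rest = 16; dotted half rest = 24; sixteenth rest = 2; a full quarter-note triplet (3 notes) (three triplet quarters span one half) = 16; quarter rest = 8; a full quarter-note triplet (3 notes) (three triplet quarters span one half) = 16; a full quarter-note triplet (3 notes) (three triplet quarters span one half) = 16; half note = 16.
Adding: 8 + 3 + 16 + 24 + 2 + 16 + 8 + 16 + 16 + 16 = 125.
125 ÷ 32 = 3 complete bars with 29 thirty-second notes remaining.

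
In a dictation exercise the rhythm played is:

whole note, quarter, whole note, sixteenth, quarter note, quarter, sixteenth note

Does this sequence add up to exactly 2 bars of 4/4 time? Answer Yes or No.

One bar of 4/4 = 16 sixteenth notes, so 2 bars = 32.
Each duration in sixteenth notes: whole note = 16; quarter = 4; whole note = 16; sixteenth = 1; quarter note = 4; quarter = 4; sixteenth note = 1.
Total: 16 + 4 + 16 + 1 + 4 + 4 + 1 = 46.
46 exceeds 32, so the answer is No.

No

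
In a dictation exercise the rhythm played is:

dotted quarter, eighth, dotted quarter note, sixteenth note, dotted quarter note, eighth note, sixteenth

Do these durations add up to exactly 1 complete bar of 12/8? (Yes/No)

One bar of 12/8 = 24 sixteenth notes.
Each duration in sixteenth notes: dotted quarter = 6; eighth = 2; dotted quarter note = 6; sixteenth note = 1; dotted quarter note = 6; eighth note = 2; sixteenth = 1.
Altogether 6 + 2 + 6 + 1 + 6 + 2 + 1 = 24.
24 equals 24, so the answer is Yes.

Yes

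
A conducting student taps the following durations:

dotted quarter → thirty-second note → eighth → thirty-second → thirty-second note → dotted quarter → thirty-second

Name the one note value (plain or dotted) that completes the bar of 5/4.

quarter note

The bar of 5/4 = 40 thirty-second notes.
In thirty-second notes: dotted quarter = 12; thirty-second note = 1; eighth = 4; thirty-second = 1; thirty-second note = 1; dotted quarter = 12; thirty-second = 1.
Adding: 12 + 1 + 4 + 1 + 1 + 12 + 1 = 32.
Remaining: 40 − 32 = 8 thirty-second notes, which is a quarter note.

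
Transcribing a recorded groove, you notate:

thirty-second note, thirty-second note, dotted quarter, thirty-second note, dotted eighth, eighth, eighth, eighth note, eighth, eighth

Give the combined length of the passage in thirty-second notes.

Convert each value to thirty-second notes: thirty-second note = 1; thirty-second note = 1; dotted quarter = 12; thirty-second note = 1; dotted eighth = 6; eighth = 4; eighth = 4; eighth note = 4; eighth = 4; eighth = 4.
Altogether 1 + 1 + 12 + 1 + 6 + 4 + 4 + 4 + 4 + 4 = 41 thirty-second notes.

41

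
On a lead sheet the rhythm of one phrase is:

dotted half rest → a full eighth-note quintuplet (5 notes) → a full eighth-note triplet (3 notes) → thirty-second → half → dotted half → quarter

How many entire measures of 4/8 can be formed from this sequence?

6

One bar of 4/8 = 16 thirty-second notes.
Each duration in thirty-second notes: dotted half rest = 24; a full eighth-note quintuplet (5 notes) (five quintuplet eighths span one half) = 16; a full eighth-note triplet (3 notes) (three triplet eighths span one quarter) = 8; thirty-second = 1; half = 16; dotted half = 24; quarter = 8.
Total: 24 + 16 + 8 + 1 + 16 + 24 + 8 = 97.
97 ÷ 16 = 6 complete bars with 1 left over.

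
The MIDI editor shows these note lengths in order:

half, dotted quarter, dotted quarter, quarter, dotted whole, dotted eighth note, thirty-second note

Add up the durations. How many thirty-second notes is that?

103

Working in thirty-second notes: half = 16; dotted quarter = 12; dotted quarter = 12; quarter = 8; dotted whole = 48; dotted eighth note = 6; thirty-second note = 1.
Total: 16 + 12 + 12 + 8 + 48 + 6 + 1 = 103 thirty-second notes.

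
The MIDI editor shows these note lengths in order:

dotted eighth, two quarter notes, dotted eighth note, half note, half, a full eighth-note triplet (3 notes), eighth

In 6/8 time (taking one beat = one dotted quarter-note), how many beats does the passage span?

One dotted quarter-note beat = 6 sixteenth notes.
Working in sixteenth notes: dotted eighth = 3; quarter note = 4; quarter note = 4; dotted eighth note = 3; half note = 8; half = 8; a full eighth-note triplet (3 notes) (three triplet eighths span one quarter) = 4; eighth = 2.
Sum: 3 + 4 + 4 + 3 + 8 + 8 + 4 + 2 = 36.
36 ÷ 6 = 6 beats.

6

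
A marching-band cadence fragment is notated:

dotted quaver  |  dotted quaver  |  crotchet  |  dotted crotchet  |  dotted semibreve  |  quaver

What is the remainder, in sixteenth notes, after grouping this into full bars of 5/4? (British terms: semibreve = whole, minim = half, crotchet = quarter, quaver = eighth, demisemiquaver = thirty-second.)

One bar of 5/4 = 20 sixteenth notes.
Express everything in sixteenth notes: dotted quaver = 3; dotted quaver = 3; crotchet = 4; dotted crotchet = 6; dotted semibreve = 24; quaver = 2.
Sum: 3 + 3 + 4 + 6 + 24 + 2 = 42.
42 ÷ 20 = 2 complete bars with 2 sixteenth notes remaining.

2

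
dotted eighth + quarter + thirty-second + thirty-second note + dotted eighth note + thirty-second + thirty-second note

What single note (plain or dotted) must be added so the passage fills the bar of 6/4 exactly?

The bar of 6/4 = 48 thirty-second notes.
Convert each value to thirty-second notes: dotted eighth = 6; quarter = 8; thirty-second = 1; thirty-second note = 1; dotted eighth note = 6; thirty-second = 1; thirty-second note = 1.
Altogether 6 + 8 + 1 + 1 + 6 + 1 + 1 = 24.
Remaining: 48 − 24 = 24 thirty-second notes, which is a dotted half note.

dotted half note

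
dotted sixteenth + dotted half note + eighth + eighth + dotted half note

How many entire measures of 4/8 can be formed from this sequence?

3

One bar of 4/8 = 16 thirty-second notes.
In thirty-second notes: dotted sixteenth = 3; dotted half note = 24; eighth = 4; eighth = 4; dotted half note = 24.
Total: 3 + 24 + 4 + 4 + 24 = 59.
59 ÷ 16 = 3 complete bars with 11 left over.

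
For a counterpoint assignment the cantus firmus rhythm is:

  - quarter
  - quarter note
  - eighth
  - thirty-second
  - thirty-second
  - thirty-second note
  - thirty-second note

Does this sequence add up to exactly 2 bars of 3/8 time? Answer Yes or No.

One bar of 3/8 = 12 thirty-second notes, so 2 bars = 24.
Each duration in thirty-second notes: quarter = 8; quarter note = 8; eighth = 4; thirty-second = 1; thirty-second = 1; thirty-second note = 1; thirty-second note = 1.
Sum: 8 + 8 + 4 + 1 + 1 + 1 + 1 = 24.
24 equals 24, so the answer is Yes.

Yes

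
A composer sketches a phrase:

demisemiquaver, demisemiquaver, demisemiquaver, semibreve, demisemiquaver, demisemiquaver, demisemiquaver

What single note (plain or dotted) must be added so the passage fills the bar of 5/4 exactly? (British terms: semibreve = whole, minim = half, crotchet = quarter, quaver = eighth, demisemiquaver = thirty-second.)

sixteenth note

The bar of 5/4 = 40 thirty-second notes.
In thirty-second notes: demisemiquaver = 1; demisemiquaver = 1; demisemiquaver = 1; semibreve = 32; demisemiquaver = 1; demisemiquaver = 1; demisemiquaver = 1.
Altogether 1 + 1 + 1 + 32 + 1 + 1 + 1 = 38.
Remaining: 40 − 38 = 2 thirty-second notes, which is a sixteenth note.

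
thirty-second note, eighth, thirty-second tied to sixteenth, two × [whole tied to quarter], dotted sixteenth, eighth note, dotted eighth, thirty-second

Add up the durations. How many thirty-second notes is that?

102

In thirty-second notes: thirty-second note = 1; eighth = 4; thirty-second tied to sixteenth (thirty-second + sixteenth) = 3; whole tied to quarter (whole + quarter) = 40; whole tied to quarter (whole + quarter) = 40; dotted sixteenth = 3; eighth note = 4; dotted eighth = 6; thirty-second = 1.
Altogether 1 + 4 + 3 + 40 + 40 + 3 + 4 + 6 + 1 = 102 thirty-second notes.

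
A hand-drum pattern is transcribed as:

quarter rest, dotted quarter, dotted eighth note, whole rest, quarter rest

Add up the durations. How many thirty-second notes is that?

66

Express everything in thirty-second notes: quarter rest = 8; dotted quarter = 12; dotted eighth note = 6; whole rest = 32; quarter rest = 8.
Total: 8 + 12 + 6 + 32 + 8 = 66 thirty-second notes.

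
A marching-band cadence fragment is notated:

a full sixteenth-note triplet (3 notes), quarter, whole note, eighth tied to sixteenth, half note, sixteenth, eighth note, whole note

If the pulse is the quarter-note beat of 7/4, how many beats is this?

13

One quarter-note beat = 4 sixteenth notes.
Working in sixteenth notes: a full sixteenth-note triplet (3 notes) (three triplet sixteenths span one eighth) = 2; quarter = 4; whole note = 16; eighth tied to sixteenth (eighth + sixteenth) = 3; half note = 8; sixteenth = 1; eighth note = 2; whole note = 16.
Adding: 2 + 4 + 16 + 3 + 8 + 1 + 2 + 16 = 52.
52 ÷ 4 = 13 beats.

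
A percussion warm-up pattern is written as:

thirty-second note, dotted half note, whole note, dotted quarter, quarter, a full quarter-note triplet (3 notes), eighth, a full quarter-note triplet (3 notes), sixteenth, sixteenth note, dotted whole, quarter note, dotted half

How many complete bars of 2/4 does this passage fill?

12

One bar of 2/4 = 16 thirty-second notes.
Working in thirty-second notes: thirty-second note = 1; dotted half note = 24; whole note = 32; dotted quarter = 12; quarter = 8; a full quarter-note triplet (3 notes) (three triplet quarters span one half) = 16; eighth = 4; a full quarter-note triplet (3 notes) (three triplet quarters span one half) = 16; sixteenth = 2; sixteenth note = 2; dotted whole = 48; quarter note = 8; dotted half = 24.
Sum: 1 + 24 + 32 + 12 + 8 + 16 + 4 + 16 + 2 + 2 + 48 + 8 + 24 = 197.
197 ÷ 16 = 12 complete bars with 5 left over.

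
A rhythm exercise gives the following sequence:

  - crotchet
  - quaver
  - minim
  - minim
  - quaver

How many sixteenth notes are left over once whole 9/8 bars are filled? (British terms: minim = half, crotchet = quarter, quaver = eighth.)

One bar of 9/8 = 9 eighth notes.
Each duration in eighth notes: crotchet = 2; quaver = 1; minim = 4; minim = 4; quaver = 1.
Altogether 2 + 1 + 4 + 4 + 1 = 12.
12 ÷ 9 = 1 complete bar with 3 eighth notes remaining = 6 sixteenth notes.

6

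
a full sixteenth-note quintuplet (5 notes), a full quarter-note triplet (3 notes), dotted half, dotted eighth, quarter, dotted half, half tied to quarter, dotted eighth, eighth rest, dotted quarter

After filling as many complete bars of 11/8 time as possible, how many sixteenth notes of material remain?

0

One bar of 11/8 = 22 sixteenth notes.
Convert each value to sixteenth notes: a full sixteenth-note quintuplet (5 notes) (five quintuplet sixteenths span one quarter) = 4; a full quarter-note triplet (3 notes) (three triplet quarters span one half) = 8; dotted half = 12; dotted eighth = 3; quarter = 4; dotted half = 12; half tied to quarter (half + quarter) = 12; dotted eighth = 3; eighth rest = 2; dotted quarter = 6.
Sum: 4 + 8 + 12 + 3 + 4 + 12 + 12 + 3 + 2 + 6 = 66.
66 ÷ 22 = 3 complete bars with 0 sixteenth notes remaining.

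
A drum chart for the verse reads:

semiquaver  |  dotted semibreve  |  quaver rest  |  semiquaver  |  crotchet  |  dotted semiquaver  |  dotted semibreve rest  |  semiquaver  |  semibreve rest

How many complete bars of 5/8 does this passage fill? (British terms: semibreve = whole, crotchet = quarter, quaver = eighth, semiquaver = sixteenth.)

One bar of 5/8 = 20 thirty-second notes.
Working in thirty-second notes: semiquaver = 2; dotted semibreve = 48; quaver rest = 4; semiquaver = 2; crotchet = 8; dotted semiquaver = 3; dotted semibreve rest = 48; semiquaver = 2; semibreve rest = 32.
Altogether 2 + 48 + 4 + 2 + 8 + 3 + 48 + 2 + 32 = 149.
149 ÷ 20 = 7 complete bars with 9 left over.

7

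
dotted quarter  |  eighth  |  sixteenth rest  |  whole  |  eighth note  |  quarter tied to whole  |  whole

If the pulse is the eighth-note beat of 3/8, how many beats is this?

One eighth-note beat = 2 sixteenth notes.
In sixteenth notes: dotted quarter = 6; eighth = 2; sixteenth rest = 1; whole = 16; eighth note = 2; quarter tied to whole (quarter + whole) = 20; whole = 16.
Altogether 6 + 2 + 1 + 16 + 2 + 20 + 16 = 63.
63 ÷ 2 = 31.5 beats.

31.5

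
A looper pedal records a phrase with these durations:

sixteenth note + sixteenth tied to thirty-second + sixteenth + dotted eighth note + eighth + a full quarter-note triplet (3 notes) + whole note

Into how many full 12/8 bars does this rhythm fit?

One bar of 12/8 = 48 thirty-second notes.
Working in thirty-second notes: sixteenth note = 2; sixteenth tied to thirty-second (sixteenth + thirty-second) = 3; sixteenth = 2; dotted eighth note = 6; eighth = 4; a full quarter-note triplet (3 notes) (three triplet quarters span one half) = 16; whole note = 32.
Altogether 2 + 3 + 2 + 6 + 4 + 16 + 32 = 65.
65 ÷ 48 = 1 complete bar with 17 left over.

1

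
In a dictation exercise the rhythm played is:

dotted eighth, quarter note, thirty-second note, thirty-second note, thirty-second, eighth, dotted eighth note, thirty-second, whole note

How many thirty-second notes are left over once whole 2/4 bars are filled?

One bar of 2/4 = 16 thirty-second notes.
Express everything in thirty-second notes: dotted eighth = 6; quarter note = 8; thirty-second note = 1; thirty-second note = 1; thirty-second = 1; eighth = 4; dotted eighth note = 6; thirty-second = 1; whole note = 32.
Sum: 6 + 8 + 1 + 1 + 1 + 4 + 6 + 1 + 32 = 60.
60 ÷ 16 = 3 complete bars with 12 thirty-second notes remaining.

12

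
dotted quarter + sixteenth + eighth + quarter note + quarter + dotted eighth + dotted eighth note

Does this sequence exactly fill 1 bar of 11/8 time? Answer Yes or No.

One bar of 11/8 = 22 sixteenth notes.
Convert each value to sixteenth notes: dotted quarter = 6; sixteenth = 1; eighth = 2; quarter note = 4; quarter = 4; dotted eighth = 3; dotted eighth note = 3.
Altogether 6 + 1 + 2 + 4 + 4 + 3 + 3 = 23.
23 exceeds 22, so the answer is No.

No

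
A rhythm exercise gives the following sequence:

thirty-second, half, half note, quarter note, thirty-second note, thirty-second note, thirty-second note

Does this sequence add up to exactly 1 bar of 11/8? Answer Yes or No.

One bar of 11/8 = 44 thirty-second notes.
Each duration in thirty-second notes: thirty-second = 1; half = 16; half note = 16; quarter note = 8; thirty-second note = 1; thirty-second note = 1; thirty-second note = 1.
Sum: 1 + 16 + 16 + 8 + 1 + 1 + 1 = 44.
44 equals 44, so the answer is Yes.

Yes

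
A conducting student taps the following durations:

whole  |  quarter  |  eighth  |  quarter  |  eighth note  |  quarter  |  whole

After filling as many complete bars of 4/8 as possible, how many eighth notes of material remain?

One bar of 4/8 = 4 eighth notes.
Working in eighth notes: whole = 8; quarter = 2; eighth = 1; quarter = 2; eighth note = 1; quarter = 2; whole = 8.
Altogether 8 + 2 + 1 + 2 + 1 + 2 + 8 = 24.
24 ÷ 4 = 6 complete bars with 0 eighth notes remaining.

0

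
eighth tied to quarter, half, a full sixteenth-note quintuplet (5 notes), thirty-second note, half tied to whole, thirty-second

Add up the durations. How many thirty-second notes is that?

Convert each value to thirty-second notes: eighth tied to quarter (eighth + quarter) = 12; half = 16; a full sixteenth-note quintuplet (5 notes) (five quintuplet sixteenths span one quarter) = 8; thirty-second note = 1; half tied to whole (half + whole) = 48; thirty-second = 1.
Total: 12 + 16 + 8 + 1 + 48 + 1 = 86 thirty-second notes.

86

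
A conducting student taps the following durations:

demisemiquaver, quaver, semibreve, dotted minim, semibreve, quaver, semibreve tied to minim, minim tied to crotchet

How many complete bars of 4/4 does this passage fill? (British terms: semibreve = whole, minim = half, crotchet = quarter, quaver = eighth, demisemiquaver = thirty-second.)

One bar of 4/4 = 32 thirty-second notes.
Working in thirty-second notes: demisemiquaver = 1; quaver = 4; semibreve = 32; dotted minim = 24; semibreve = 32; quaver = 4; semibreve tied to minim (semibreve + minim) = 48; minim tied to crotchet (minim + crotchet) = 24.
Sum: 1 + 4 + 32 + 24 + 32 + 4 + 48 + 24 = 169.
169 ÷ 32 = 5 complete bars with 9 left over.

5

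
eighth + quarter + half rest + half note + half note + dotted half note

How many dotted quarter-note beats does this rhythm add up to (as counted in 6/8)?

One dotted quarter-note beat = 3 eighth notes.
Working in eighth notes: eighth = 1; quarter = 2; half rest = 4; half note = 4; half note = 4; dotted half note = 6.
Adding: 1 + 2 + 4 + 4 + 4 + 6 = 21.
21 ÷ 3 = 7 beats.

7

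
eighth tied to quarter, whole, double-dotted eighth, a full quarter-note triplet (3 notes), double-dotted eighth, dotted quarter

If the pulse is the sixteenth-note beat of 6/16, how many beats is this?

43

One sixteenth-note beat = 2 thirty-second notes.
Working in thirty-second notes: eighth tied to quarter (eighth + quarter) = 12; whole = 32; double-dotted eighth = 7; a full quarter-note triplet (3 notes) (three triplet quarters span one half) = 16; double-dotted eighth = 7; dotted quarter = 12.
Total: 12 + 32 + 7 + 16 + 7 + 12 = 86.
86 ÷ 2 = 43 beats.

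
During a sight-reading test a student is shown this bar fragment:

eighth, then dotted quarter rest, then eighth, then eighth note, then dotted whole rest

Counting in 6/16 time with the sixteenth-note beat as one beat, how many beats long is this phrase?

One sixteenth-note beat = 2 thirty-second notes.
In thirty-second notes: eighth = 4; dotted quarter rest = 12; eighth = 4; eighth note = 4; dotted whole rest = 48.
Adding: 4 + 12 + 4 + 4 + 48 = 72.
72 ÷ 2 = 36 beats.

36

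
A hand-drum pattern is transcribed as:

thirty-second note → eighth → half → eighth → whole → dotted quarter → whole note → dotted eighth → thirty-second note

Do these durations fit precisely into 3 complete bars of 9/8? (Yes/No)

One bar of 9/8 = 36 thirty-second notes, so 3 bars = 108.
Express everything in thirty-second notes: thirty-second note = 1; eighth = 4; half = 16; eighth = 4; whole = 32; dotted quarter = 12; whole note = 32; dotted eighth = 6; thirty-second note = 1.
Adding: 1 + 4 + 16 + 4 + 32 + 12 + 32 + 6 + 1 = 108.
108 equals 108, so the answer is Yes.

Yes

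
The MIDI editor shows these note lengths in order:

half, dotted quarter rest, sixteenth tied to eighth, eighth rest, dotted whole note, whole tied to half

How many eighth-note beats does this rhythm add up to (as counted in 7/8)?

33.5

One eighth-note beat = 2 sixteenth notes.
Convert each value to sixteenth notes: half = 8; dotted quarter rest = 6; sixteenth tied to eighth (sixteenth + eighth) = 3; eighth rest = 2; dotted whole note = 24; whole tied to half (whole + half) = 24.
Altogether 8 + 6 + 3 + 2 + 24 + 24 = 67.
67 ÷ 2 = 33.5 beats.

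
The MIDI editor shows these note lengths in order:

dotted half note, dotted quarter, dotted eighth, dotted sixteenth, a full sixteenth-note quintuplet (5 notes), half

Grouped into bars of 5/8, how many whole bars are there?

One bar of 5/8 = 20 thirty-second notes.
Working in thirty-second notes: dotted half note = 24; dotted quarter = 12; dotted eighth = 6; dotted sixteenth = 3; a full sixteenth-note quintuplet (5 notes) (five quintuplet sixteenths span one quarter) = 8; half = 16.
Total: 24 + 12 + 6 + 3 + 8 + 16 = 69.
69 ÷ 20 = 3 complete bars with 9 left over.

3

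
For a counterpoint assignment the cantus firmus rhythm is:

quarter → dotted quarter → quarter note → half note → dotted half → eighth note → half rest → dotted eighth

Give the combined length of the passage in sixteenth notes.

Each duration in sixteenth notes: quarter = 4; dotted quarter = 6; quarter note = 4; half note = 8; dotted half = 12; eighth note = 2; half rest = 8; dotted eighth = 3.
Sum: 4 + 6 + 4 + 8 + 12 + 2 + 8 + 3 = 47 sixteenth notes.

47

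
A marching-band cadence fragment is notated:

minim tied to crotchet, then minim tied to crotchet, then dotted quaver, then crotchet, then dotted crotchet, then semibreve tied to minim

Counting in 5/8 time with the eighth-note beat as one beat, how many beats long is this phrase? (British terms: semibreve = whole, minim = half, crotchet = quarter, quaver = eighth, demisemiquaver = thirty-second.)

30.5

One eighth-note beat = 2 sixteenth notes.
Express everything in sixteenth notes: minim tied to crotchet (minim + crotchet) = 12; minim tied to crotchet (minim + crotchet) = 12; dotted quaver = 3; crotchet = 4; dotted crotchet = 6; semibreve tied to minim (semibreve + minim) = 24.
Altogether 12 + 12 + 3 + 4 + 6 + 24 = 61.
61 ÷ 2 = 30.5 beats.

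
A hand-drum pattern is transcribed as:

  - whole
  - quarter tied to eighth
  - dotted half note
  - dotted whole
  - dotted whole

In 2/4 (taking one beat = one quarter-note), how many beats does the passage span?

One quarter-note beat = 2 eighth notes.
Express everything in eighth notes: whole = 8; quarter tied to eighth (quarter + eighth) = 3; dotted half note = 6; dotted whole = 12; dotted whole = 12.
Sum: 8 + 3 + 6 + 12 + 12 = 41.
41 ÷ 2 = 20.5 beats.

20.5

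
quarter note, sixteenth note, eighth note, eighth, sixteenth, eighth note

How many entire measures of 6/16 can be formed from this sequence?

One bar of 6/16 = 6 sixteenth notes.
Working in sixteenth notes: quarter note = 4; sixteenth note = 1; eighth note = 2; eighth = 2; sixteenth = 1; eighth note = 2.
Altogether 4 + 1 + 2 + 2 + 1 + 2 = 12.
12 ÷ 6 = 2 complete bars with 0 left over.

2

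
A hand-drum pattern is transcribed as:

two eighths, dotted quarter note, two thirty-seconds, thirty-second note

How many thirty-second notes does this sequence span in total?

Express everything in thirty-second notes: eighth = 4; eighth = 4; dotted quarter note = 12; thirty-second = 1; thirty-second = 1; thirty-second note = 1.
Total: 4 + 4 + 12 + 1 + 1 + 1 = 23 thirty-second notes.

23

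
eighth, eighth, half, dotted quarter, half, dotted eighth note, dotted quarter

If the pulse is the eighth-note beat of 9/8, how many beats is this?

One eighth-note beat = 2 sixteenth notes.
Express everything in sixteenth notes: eighth = 2; eighth = 2; half = 8; dotted quarter = 6; half = 8; dotted eighth note = 3; dotted quarter = 6.
Altogether 2 + 2 + 8 + 6 + 8 + 3 + 6 = 35.
35 ÷ 2 = 17.5 beats.

17.5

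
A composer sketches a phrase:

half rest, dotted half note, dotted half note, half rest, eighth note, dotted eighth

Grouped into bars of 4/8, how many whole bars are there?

5

One bar of 4/8 = 8 sixteenth notes.
In sixteenth notes: half rest = 8; dotted half note = 12; dotted half note = 12; half rest = 8; eighth note = 2; dotted eighth = 3.
Altogether 8 + 12 + 12 + 8 + 2 + 3 = 45.
45 ÷ 8 = 5 complete bars with 5 left over.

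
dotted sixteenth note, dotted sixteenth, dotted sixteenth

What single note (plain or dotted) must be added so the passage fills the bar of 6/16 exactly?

dotted sixteenth note

The bar of 6/16 = 12 thirty-second notes.
Convert each value to thirty-second notes: dotted sixteenth note = 3; dotted sixteenth = 3; dotted sixteenth = 3.
Adding: 3 + 3 + 3 = 9.
Remaining: 12 − 9 = 3 thirty-second notes, which is a dotted sixteenth note.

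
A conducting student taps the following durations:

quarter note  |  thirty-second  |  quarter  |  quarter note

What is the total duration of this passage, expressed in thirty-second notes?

Each duration in thirty-second notes: quarter note = 8; thirty-second = 1; quarter = 8; quarter note = 8.
Altogether 8 + 1 + 8 + 8 = 25 thirty-second notes.

25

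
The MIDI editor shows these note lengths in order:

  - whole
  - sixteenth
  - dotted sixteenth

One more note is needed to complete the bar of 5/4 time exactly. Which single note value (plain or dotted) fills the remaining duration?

dotted sixteenth note

The bar of 5/4 = 40 thirty-second notes.
In thirty-second notes: whole = 32; sixteenth = 2; dotted sixteenth = 3.
Adding: 32 + 2 + 3 = 37.
Remaining: 40 − 37 = 3 thirty-second notes, which is a dotted sixteenth note.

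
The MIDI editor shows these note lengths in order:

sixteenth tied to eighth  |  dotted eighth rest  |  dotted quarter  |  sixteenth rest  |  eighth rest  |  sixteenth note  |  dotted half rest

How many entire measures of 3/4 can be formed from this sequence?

2

One bar of 3/4 = 12 sixteenth notes.
Working in sixteenth notes: sixteenth tied to eighth (sixteenth + eighth) = 3; dotted eighth rest = 3; dotted quarter = 6; sixteenth rest = 1; eighth rest = 2; sixteenth note = 1; dotted half rest = 12.
Altogether 3 + 3 + 6 + 1 + 2 + 1 + 12 = 28.
28 ÷ 12 = 2 complete bars with 4 left over.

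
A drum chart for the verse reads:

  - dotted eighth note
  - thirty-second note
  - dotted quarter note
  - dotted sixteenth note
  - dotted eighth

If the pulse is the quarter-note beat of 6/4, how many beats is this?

One quarter-note beat = 8 thirty-second notes.
Convert each value to thirty-second notes: dotted eighth note = 6; thirty-second note = 1; dotted quarter note = 12; dotted sixteenth note = 3; dotted eighth = 6.
Adding: 6 + 1 + 12 + 3 + 6 = 28.
28 ÷ 8 = 3.5 beats.

3.5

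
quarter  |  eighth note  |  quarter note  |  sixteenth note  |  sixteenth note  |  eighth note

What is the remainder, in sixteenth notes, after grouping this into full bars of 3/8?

One bar of 3/8 = 6 sixteenth notes.
Each duration in sixteenth notes: quarter = 4; eighth note = 2; quarter note = 4; sixteenth note = 1; sixteenth note = 1; eighth note = 2.
Adding: 4 + 2 + 4 + 1 + 1 + 2 = 14.
14 ÷ 6 = 2 complete bars with 2 sixteenth notes remaining.

2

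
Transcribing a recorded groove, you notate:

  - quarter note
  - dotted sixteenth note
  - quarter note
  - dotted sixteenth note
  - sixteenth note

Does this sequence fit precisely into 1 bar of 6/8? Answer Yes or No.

Yes

One bar of 6/8 = 24 thirty-second notes.
Each duration in thirty-second notes: quarter note = 8; dotted sixteenth note = 3; quarter note = 8; dotted sixteenth note = 3; sixteenth note = 2.
Sum: 8 + 3 + 8 + 3 + 2 = 24.
24 equals 24, so the answer is Yes.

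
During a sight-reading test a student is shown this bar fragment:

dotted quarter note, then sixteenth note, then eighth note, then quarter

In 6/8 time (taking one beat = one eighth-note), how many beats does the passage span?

One eighth-note beat = 2 sixteenth notes.
Convert each value to sixteenth notes: dotted quarter note = 6; sixteenth note = 1; eighth note = 2; quarter = 4.
Adding: 6 + 1 + 2 + 4 = 13.
13 ÷ 2 = 6.5 beats.

6.5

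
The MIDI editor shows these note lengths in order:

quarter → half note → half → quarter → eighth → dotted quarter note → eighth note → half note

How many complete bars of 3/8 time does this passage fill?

7

One bar of 3/8 = 3 eighth notes.
In eighth notes: quarter = 2; half note = 4; half = 4; quarter = 2; eighth = 1; dotted quarter note = 3; eighth note = 1; half note = 4.
Total: 2 + 4 + 4 + 2 + 1 + 3 + 1 + 4 = 21.
21 ÷ 3 = 7 complete bars with 0 left over.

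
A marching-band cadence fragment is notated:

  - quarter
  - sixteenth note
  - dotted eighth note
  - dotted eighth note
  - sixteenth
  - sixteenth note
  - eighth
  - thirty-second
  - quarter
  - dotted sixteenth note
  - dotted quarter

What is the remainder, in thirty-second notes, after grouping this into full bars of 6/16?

One bar of 6/16 = 12 thirty-second notes.
In thirty-second notes: quarter = 8; sixteenth note = 2; dotted eighth note = 6; dotted eighth note = 6; sixteenth = 2; sixteenth note = 2; eighth = 4; thirty-second = 1; quarter = 8; dotted sixteenth note = 3; dotted quarter = 12.
Total: 8 + 2 + 6 + 6 + 2 + 2 + 4 + 1 + 8 + 3 + 12 = 54.
54 ÷ 12 = 4 complete bars with 6 thirty-second notes remaining.

6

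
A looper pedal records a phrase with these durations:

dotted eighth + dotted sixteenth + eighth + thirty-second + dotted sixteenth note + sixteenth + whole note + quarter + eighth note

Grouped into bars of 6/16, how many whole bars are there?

5

One bar of 6/16 = 12 thirty-second notes.
Working in thirty-second notes: dotted eighth = 6; dotted sixteenth = 3; eighth = 4; thirty-second = 1; dotted sixteenth note = 3; sixteenth = 2; whole note = 32; quarter = 8; eighth note = 4.
Total: 6 + 3 + 4 + 1 + 3 + 2 + 32 + 8 + 4 = 63.
63 ÷ 12 = 5 complete bars with 3 left over.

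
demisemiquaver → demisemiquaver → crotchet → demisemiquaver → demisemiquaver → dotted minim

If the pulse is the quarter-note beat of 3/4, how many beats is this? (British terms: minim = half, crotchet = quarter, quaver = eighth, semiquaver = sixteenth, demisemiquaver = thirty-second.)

4.5

One quarter-note beat = 8 thirty-second notes.
Convert each value to thirty-second notes: demisemiquaver = 1; demisemiquaver = 1; crotchet = 8; demisemiquaver = 1; demisemiquaver = 1; dotted minim = 24.
Sum: 1 + 1 + 8 + 1 + 1 + 24 = 36.
36 ÷ 8 = 4.5 beats.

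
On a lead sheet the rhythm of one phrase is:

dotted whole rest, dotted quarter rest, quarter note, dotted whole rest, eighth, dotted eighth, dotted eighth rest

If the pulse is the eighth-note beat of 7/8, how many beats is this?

One eighth-note beat = 2 sixteenth notes.
Working in sixteenth notes: dotted whole rest = 24; dotted quarter rest = 6; quarter note = 4; dotted whole rest = 24; eighth = 2; dotted eighth = 3; dotted eighth rest = 3.
Total: 24 + 6 + 4 + 24 + 2 + 3 + 3 = 66.
66 ÷ 2 = 33 beats.

33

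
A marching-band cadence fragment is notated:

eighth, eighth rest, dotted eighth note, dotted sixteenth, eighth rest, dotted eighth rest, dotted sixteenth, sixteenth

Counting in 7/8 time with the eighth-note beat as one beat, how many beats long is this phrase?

8

One eighth-note beat = 4 thirty-second notes.
In thirty-second notes: eighth = 4; eighth rest = 4; dotted eighth note = 6; dotted sixteenth = 3; eighth rest = 4; dotted eighth rest = 6; dotted sixteenth = 3; sixteenth = 2.
Total: 4 + 4 + 6 + 3 + 4 + 6 + 3 + 2 = 32.
32 ÷ 4 = 8 beats.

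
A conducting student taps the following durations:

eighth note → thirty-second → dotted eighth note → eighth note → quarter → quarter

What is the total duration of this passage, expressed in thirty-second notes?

Express everything in thirty-second notes: eighth note = 4; thirty-second = 1; dotted eighth note = 6; eighth note = 4; quarter = 8; quarter = 8.
Sum: 4 + 1 + 6 + 4 + 8 + 8 = 31 thirty-second notes.

31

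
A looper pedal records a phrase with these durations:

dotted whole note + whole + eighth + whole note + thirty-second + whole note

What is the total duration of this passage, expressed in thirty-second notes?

Each duration in thirty-second notes: dotted whole note = 48; whole = 32; eighth = 4; whole note = 32; thirty-second = 1; whole note = 32.
Sum: 48 + 32 + 4 + 32 + 1 + 32 = 149 thirty-second notes.

149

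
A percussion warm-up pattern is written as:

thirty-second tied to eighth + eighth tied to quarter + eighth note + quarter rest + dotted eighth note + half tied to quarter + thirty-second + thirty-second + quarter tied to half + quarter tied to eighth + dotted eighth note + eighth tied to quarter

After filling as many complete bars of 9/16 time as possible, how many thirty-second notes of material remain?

One bar of 9/16 = 18 thirty-second notes.
Convert each value to thirty-second notes: thirty-second tied to eighth (thirty-second + eighth) = 5; eighth tied to quarter (eighth + quarter) = 12; eighth note = 4; quarter rest = 8; dotted eighth note = 6; half tied to quarter (half + quarter) = 24; thirty-second = 1; thirty-second = 1; quarter tied to half (quarter + half) = 24; quarter tied to eighth (quarter + eighth) = 12; dotted eighth note = 6; eighth tied to quarter (eighth + quarter) = 12.
Sum: 5 + 12 + 4 + 8 + 6 + 24 + 1 + 1 + 24 + 12 + 6 + 12 = 115.
115 ÷ 18 = 6 complete bars with 7 thirty-second notes remaining.

7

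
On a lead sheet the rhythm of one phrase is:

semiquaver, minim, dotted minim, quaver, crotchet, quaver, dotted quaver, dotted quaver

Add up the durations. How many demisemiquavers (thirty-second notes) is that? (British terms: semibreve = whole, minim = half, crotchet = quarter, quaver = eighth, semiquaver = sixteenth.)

Working in thirty-second notes: semiquaver = 2; minim = 16; dotted minim = 24; quaver = 4; crotchet = 8; quaver = 4; dotted quaver = 6; dotted quaver = 6.
Adding: 2 + 16 + 24 + 4 + 8 + 4 + 6 + 6 = 70 thirty-second notes.

70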